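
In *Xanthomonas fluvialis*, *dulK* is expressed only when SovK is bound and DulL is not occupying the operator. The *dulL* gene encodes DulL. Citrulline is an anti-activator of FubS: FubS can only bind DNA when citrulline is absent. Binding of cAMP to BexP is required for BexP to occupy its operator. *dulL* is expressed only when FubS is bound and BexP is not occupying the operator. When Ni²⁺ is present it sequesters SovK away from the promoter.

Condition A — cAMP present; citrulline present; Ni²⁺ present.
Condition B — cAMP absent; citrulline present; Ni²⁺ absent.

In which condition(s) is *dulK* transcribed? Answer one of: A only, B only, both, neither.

Condition A:
cAMP is present, so BexP is active.
Citrulline is present, so FubS is inactive.
With repressor BexP bound, *dulL* is not transcribed.
So DulL is not produced.
Ni²⁺ is present, so SovK is inactive.
Required activator SovK is absent, so *dulK* is not transcribed.
→ *dulK* is OFF in A.
Condition B:
cAMP is absent, so BexP is inactive.
Citrulline is present, so FubS is inactive.
Required activator FubS is absent, so *dulL* is not transcribed.
So DulL is not produced.
Ni²⁺ is absent, so SovK is active.
No repressor is bound and SovK is active, so *dulK* is transcribed.
→ *dulK* is ON in B.

B only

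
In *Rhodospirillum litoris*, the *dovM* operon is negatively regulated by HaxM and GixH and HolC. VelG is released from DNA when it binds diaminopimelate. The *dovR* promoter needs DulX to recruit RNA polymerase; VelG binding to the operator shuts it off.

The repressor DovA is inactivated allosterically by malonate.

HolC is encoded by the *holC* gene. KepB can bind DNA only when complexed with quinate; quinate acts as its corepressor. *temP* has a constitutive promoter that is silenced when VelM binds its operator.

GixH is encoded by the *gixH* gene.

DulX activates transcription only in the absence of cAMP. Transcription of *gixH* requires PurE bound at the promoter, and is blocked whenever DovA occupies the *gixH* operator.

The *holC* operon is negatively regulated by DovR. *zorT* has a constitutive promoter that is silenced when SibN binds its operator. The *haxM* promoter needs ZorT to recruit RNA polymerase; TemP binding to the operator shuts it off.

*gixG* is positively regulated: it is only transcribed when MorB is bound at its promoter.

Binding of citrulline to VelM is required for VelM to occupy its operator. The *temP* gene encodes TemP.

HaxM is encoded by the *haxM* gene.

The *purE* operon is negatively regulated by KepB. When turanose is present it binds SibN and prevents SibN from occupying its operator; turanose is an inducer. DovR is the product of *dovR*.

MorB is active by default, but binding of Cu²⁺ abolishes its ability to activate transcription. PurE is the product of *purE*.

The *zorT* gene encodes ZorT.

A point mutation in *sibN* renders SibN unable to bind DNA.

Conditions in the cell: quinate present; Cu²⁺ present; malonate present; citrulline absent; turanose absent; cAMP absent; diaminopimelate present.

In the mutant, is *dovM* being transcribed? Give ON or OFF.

ON

Citrulline is absent, so VelM is inactive.
With no repressor bound, *temP* is transcribed.
So TemP is produced and active.
SibN is non-functional in this strain, so it has no effect.
With no repressor bound, *zorT* is transcribed.
So ZorT is produced and active.
With repressor TemP bound, *haxM* is not transcribed.
So HaxM is not produced.
Malonate is present, so DovA is inactive.
Quinate is present, so KepB is active.
With repressor KepB bound, *purE* is not transcribed.
So PurE is not produced.
Required activator PurE is absent, so *gixH* is not transcribed.
So GixH is not produced.
Diaminopimelate is present, so VelG is inactive.
cAMP is absent, so DulX is active.
No repressor is bound and DulX is active, so *dovR* is transcribed.
So DovR is produced and active.
With repressor DovR bound, *holC* is not transcribed.
So HolC is not produced.
With no repressor bound, *dovM* is transcribed.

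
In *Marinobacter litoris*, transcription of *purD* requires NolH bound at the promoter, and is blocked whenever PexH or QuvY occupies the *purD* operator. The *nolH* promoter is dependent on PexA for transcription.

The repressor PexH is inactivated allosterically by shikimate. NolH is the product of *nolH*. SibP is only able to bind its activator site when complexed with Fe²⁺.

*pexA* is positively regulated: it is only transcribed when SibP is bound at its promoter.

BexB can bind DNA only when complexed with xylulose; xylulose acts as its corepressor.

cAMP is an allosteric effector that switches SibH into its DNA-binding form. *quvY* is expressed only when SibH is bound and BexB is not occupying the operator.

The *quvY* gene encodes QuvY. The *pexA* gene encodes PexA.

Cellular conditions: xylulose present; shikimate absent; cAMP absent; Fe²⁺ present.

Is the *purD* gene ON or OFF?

OFF

Fe²⁺ is present, so SibP is active.
No repressor is bound and SibP is active, so *pexA* is transcribed.
So PexA is produced and active.
No repressor is bound and PexA is active, so *nolH* is transcribed.
So NolH is produced and active.
Shikimate is absent, so PexH is active.
Xylulose is present, so BexB is active.
cAMP is absent, so SibH is inactive.
With repressor BexB bound, *quvY* is not transcribed.
So QuvY is not produced.
With repressor PexH bound, *purD* is not transcribed.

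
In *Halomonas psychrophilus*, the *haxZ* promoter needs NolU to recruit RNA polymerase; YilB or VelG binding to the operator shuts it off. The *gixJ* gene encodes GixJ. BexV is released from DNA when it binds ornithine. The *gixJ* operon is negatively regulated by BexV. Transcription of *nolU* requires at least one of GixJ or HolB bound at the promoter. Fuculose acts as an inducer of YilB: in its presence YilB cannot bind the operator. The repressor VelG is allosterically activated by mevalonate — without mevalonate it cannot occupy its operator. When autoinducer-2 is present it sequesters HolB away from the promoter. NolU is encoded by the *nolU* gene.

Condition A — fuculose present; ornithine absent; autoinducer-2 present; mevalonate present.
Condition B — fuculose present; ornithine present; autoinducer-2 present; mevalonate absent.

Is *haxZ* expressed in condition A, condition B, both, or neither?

Condition A:
Fuculose is present, so YilB is inactive.
Ornithine is absent, so BexV is active.
With repressor BexV bound, *gixJ* is not transcribed.
So GixJ is not produced.
Autoinducer-2 is present, so HolB is inactive.
No activator is available at the *nolU* promoter, so *nolU* is not transcribed.
So NolU is not produced.
Mevalonate is present, so VelG is active.
With repressor VelG bound, *haxZ* is not transcribed.
→ *haxZ* is OFF in A.
Condition B:
Fuculose is present, so YilB is inactive.
Ornithine is present, so BexV is inactive.
With no repressor bound, *gixJ* is transcribed.
So GixJ is produced and active.
Autoinducer-2 is present, so HolB is inactive.
Activator GixJ is present, so *nolU* is transcribed.
So NolU is produced and active.
Mevalonate is absent, so VelG is inactive.
No repressor is bound and NolU is active, so *haxZ* is transcribed.
→ *haxZ* is ON in B.

B only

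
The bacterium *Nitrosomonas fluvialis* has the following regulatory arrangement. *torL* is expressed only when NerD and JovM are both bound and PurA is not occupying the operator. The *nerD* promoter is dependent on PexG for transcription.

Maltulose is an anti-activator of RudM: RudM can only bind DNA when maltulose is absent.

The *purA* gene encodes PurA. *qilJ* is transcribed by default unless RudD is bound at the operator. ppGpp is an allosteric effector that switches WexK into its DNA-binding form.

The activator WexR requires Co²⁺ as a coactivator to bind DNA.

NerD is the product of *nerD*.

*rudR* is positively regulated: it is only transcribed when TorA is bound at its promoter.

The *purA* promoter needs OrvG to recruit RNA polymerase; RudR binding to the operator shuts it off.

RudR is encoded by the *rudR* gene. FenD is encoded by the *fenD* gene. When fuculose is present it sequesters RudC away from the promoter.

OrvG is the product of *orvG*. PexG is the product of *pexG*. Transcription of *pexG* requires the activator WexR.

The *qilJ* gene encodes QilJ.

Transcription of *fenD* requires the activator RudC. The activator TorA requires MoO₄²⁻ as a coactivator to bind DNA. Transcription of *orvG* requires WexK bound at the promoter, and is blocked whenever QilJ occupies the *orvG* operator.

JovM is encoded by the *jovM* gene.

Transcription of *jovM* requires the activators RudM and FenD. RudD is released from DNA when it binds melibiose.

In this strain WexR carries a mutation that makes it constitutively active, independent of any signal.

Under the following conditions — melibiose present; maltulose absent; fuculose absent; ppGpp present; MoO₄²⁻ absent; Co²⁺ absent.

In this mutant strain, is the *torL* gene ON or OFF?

ON

MoO₄²⁻ is absent, so TorA is inactive.
Required activator TorA is absent, so *rudR* is not transcribed.
So RudR is not produced.
ppGpp is present, so WexK is active.
Melibiose is present, so RudD is inactive.
With no repressor bound, *qilJ* is transcribed.
So QilJ is produced and active.
With repressor QilJ bound, *orvG* is not transcribed.
So OrvG is not produced.
Required activator OrvG is absent, so *purA* is not transcribed.
So PurA is not produced.
WexR is constitutively active in this strain.
No repressor is bound and WexR is active, so *pexG* is transcribed.
So PexG is produced and active.
No repressor is bound and PexG is active, so *nerD* is transcribed.
So NerD is produced and active.
Maltulose is absent, so RudM is active.
Fuculose is absent, so RudC is active.
No repressor is bound and RudC is active, so *fenD* is transcribed.
So FenD is produced and active.
No repressor is bound and RudM and FenD are active, so *jovM* is transcribed.
So JovM is produced and active.
No repressor is bound and NerD and JovM are active, so *torL* is transcribed.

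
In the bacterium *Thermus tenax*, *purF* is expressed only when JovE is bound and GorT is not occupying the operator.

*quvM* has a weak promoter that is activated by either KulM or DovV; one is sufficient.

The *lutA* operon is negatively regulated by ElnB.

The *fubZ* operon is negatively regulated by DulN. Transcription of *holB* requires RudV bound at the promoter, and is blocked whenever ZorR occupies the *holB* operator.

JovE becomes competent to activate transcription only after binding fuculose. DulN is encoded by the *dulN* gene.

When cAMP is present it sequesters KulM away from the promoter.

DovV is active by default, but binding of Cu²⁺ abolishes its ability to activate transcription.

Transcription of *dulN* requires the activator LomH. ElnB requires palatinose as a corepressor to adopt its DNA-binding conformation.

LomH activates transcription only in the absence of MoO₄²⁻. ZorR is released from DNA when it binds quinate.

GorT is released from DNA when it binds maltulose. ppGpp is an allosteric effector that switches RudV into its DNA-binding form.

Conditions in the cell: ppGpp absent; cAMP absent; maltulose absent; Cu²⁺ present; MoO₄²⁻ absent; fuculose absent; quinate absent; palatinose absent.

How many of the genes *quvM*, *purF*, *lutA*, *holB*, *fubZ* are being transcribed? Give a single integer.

cAMP is absent, so KulM is active.
Cu²⁺ is present, so DovV is inactive.
Activator KulM is present, so *quvM* is transcribed.
→ *quvM* is ON.
Maltulose is absent, so GorT is active.
Fuculose is absent, so JovE is inactive.
With repressor GorT bound, *purF* is not transcribed.
→ *purF* is OFF.
Palatinose is absent, so ElnB is inactive.
With no repressor bound, *lutA* is transcribed.
→ *lutA* is ON.
ppGpp is absent, so RudV is inactive.
Quinate is absent, so ZorR is active.
With repressor ZorR bound, *holB* is not transcribed.
→ *holB* is OFF.
MoO₄²⁻ is absent, so LomH is active.
No repressor is bound and LomH is active, so *dulN* is transcribed.
So DulN is produced and active.
With repressor DulN bound, *fubZ* is not transcribed.
→ *fubZ* is OFF.
2 of the 5 genes are transcribed.

2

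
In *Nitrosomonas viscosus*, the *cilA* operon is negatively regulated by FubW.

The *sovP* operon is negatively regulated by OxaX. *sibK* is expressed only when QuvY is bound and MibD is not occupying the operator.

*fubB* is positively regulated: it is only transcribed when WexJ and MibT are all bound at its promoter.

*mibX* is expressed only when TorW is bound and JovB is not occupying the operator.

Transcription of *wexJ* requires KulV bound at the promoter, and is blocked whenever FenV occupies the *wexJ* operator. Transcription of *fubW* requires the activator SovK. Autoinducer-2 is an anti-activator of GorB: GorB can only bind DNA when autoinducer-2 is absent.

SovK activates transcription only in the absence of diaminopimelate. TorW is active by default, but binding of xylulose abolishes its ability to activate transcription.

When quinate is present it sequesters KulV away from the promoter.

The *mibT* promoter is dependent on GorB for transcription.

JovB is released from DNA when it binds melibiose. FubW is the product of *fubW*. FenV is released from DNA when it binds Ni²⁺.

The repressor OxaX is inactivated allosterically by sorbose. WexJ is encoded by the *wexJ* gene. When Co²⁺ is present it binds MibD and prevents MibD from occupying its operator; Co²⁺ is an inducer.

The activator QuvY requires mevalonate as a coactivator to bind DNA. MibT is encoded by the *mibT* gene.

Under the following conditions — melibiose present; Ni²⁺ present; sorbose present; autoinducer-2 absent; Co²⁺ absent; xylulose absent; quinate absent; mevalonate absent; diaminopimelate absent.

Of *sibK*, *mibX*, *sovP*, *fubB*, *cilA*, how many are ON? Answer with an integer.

3

Co²⁺ is absent, so MibD is active.
Mevalonate is absent, so QuvY is inactive.
With repressor MibD bound, *sibK* is not transcribed.
→ *sibK* is OFF.
Melibiose is present, so JovB is inactive.
Xylulose is absent, so TorW is active.
No repressor is bound and TorW is active, so *mibX* is transcribed.
→ *mibX* is ON.
Sorbose is present, so OxaX is inactive.
With no repressor bound, *sovP* is transcribed.
→ *sovP* is ON.
Ni²⁺ is present, so FenV is inactive.
Quinate is absent, so KulV is active.
No repressor is bound and KulV is active, so *wexJ* is transcribed.
So WexJ is produced and active.
Autoinducer-2 is absent, so GorB is active.
No repressor is bound and GorB is active, so *mibT* is transcribed.
So MibT is produced and active.
No repressor is bound and WexJ and MibT are active, so *fubB* is transcribed.
→ *fubB* is ON.
Diaminopimelate is absent, so SovK is active.
No repressor is bound and SovK is active, so *fubW* is transcribed.
So FubW is produced and active.
With repressor FubW bound, *cilA* is not transcribed.
→ *cilA* is OFF.
3 of the 5 genes are transcribed.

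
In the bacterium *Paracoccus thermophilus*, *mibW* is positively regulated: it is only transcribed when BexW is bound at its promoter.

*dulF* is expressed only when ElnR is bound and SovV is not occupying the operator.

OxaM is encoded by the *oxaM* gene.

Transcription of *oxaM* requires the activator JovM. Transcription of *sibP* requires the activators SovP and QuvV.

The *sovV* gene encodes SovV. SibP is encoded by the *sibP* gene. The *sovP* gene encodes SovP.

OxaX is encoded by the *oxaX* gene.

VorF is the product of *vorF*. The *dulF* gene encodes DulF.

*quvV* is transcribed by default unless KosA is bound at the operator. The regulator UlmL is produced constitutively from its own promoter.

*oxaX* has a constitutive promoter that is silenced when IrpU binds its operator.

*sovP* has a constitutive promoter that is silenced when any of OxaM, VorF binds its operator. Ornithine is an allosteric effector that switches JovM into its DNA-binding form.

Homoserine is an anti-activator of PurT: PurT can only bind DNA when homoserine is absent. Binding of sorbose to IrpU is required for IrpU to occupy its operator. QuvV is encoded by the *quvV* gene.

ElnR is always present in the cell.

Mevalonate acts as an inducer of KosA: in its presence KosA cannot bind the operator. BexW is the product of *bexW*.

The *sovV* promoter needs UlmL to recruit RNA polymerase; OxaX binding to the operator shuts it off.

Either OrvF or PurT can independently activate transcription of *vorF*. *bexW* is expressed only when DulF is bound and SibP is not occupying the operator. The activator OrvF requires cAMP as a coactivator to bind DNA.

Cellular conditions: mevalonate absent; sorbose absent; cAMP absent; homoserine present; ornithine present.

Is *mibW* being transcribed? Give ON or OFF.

ON

Sorbose is absent, so IrpU is inactive.
With no repressor bound, *oxaX* is transcribed.
So OxaX is produced and active.
UlmL is produced constitutively and is active.
With repressor OxaX bound, *sovV* is not transcribed.
So SovV is not produced.
ElnR is produced constitutively and is active.
No repressor is bound and ElnR is active, so *dulF* is transcribed.
So DulF is produced and active.
Ornithine is present, so JovM is active.
No repressor is bound and JovM is active, so *oxaM* is transcribed.
So OxaM is produced and active.
cAMP is absent, so OrvF is inactive.
Homoserine is present, so PurT is inactive.
No activator is available at the *vorF* promoter, so *vorF* is not transcribed.
So VorF is not produced.
With repressor OxaM bound, *sovP* is not transcribed.
So SovP is not produced.
Mevalonate is absent, so KosA is active.
With repressor KosA bound, *quvV* is not transcribed.
So QuvV is not produced.
Required activator SovP is absent, so *sibP* is not transcribed.
So SibP is not produced.
No repressor is bound and DulF is active, so *bexW* is transcribed.
So BexW is produced and active.
No repressor is bound and BexW is active, so *mibW* is transcribed.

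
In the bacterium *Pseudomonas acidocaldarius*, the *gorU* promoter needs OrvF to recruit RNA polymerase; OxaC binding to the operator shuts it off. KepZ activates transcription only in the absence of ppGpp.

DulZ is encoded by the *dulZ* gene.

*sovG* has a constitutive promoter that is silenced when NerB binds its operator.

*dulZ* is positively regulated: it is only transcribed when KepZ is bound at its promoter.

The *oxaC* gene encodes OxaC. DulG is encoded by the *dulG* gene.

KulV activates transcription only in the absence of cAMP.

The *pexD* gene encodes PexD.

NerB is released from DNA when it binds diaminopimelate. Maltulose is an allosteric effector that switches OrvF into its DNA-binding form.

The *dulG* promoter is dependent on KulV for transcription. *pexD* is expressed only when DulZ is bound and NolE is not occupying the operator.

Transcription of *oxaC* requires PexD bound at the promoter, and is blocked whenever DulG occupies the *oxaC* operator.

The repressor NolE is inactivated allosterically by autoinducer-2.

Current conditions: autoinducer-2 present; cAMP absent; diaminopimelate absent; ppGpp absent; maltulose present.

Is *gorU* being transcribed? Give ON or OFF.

Maltulose is present, so OrvF is active.
cAMP is absent, so KulV is active.
No repressor is bound and KulV is active, so *dulG* is transcribed.
So DulG is produced and active.
ppGpp is absent, so KepZ is active.
No repressor is bound and KepZ is active, so *dulZ* is transcribed.
So DulZ is produced and active.
Autoinducer-2 is present, so NolE is inactive.
No repressor is bound and DulZ is active, so *pexD* is transcribed.
So PexD is produced and active.
With repressor DulG bound, *oxaC* is not transcribed.
So OxaC is not produced.
No repressor is bound and OrvF is active, so *gorU* is transcribed.

ON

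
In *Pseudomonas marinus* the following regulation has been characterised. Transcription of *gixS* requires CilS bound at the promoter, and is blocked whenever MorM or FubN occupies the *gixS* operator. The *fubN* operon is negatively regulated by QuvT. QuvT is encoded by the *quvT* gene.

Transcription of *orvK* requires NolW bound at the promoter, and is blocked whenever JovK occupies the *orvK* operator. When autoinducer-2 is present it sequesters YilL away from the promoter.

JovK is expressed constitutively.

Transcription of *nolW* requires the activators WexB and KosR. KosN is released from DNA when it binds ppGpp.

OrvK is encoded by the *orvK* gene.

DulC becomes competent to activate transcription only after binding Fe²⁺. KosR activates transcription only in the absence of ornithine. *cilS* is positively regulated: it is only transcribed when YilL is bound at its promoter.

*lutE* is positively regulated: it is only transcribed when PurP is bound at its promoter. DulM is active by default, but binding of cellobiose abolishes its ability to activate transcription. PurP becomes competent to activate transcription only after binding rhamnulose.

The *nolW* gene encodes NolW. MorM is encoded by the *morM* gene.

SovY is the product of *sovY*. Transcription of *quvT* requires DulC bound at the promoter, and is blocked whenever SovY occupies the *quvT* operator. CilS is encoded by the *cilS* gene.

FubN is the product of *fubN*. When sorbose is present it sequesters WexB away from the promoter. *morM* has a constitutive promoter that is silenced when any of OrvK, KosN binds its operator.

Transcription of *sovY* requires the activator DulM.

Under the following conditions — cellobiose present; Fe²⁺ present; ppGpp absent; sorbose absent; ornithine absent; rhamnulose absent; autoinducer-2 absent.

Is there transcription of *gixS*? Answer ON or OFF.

ON

Autoinducer-2 is absent, so YilL is active.
No repressor is bound and YilL is active, so *cilS* is transcribed.
So CilS is produced and active.
JovK is produced constitutively and is active.
Sorbose is absent, so WexB is active.
Ornithine is absent, so KosR is active.
No repressor is bound and WexB and KosR are active, so *nolW* is transcribed.
So NolW is produced and active.
With repressor JovK bound, *orvK* is not transcribed.
So OrvK is not produced.
ppGpp is absent, so KosN is active.
With repressor KosN bound, *morM* is not transcribed.
So MorM is not produced.
Cellobiose is present, so DulM is inactive.
Required activator DulM is absent, so *sovY* is not transcribed.
So SovY is not produced.
Fe²⁺ is present, so DulC is active.
No repressor is bound and DulC is active, so *quvT* is transcribed.
So QuvT is produced and active.
With repressor QuvT bound, *fubN* is not transcribed.
So FubN is not produced.
No repressor is bound and CilS is active, so *gixS* is transcribed.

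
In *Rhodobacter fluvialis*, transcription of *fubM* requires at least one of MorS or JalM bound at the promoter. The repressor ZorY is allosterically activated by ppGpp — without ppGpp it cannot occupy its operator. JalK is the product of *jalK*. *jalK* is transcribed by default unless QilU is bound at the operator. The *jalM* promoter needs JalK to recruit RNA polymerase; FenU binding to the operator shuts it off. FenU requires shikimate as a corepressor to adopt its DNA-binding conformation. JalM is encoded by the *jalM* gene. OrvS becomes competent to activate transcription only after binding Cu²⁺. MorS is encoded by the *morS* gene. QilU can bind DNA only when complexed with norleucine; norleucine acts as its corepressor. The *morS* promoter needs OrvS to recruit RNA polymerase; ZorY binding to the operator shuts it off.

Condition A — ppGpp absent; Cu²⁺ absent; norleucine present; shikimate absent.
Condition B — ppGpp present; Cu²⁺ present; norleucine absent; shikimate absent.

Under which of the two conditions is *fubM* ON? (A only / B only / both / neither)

B only

Condition A:
ppGpp is absent, so ZorY is inactive.
Cu²⁺ is absent, so OrvS is inactive.
Required activator OrvS is absent, so *morS* is not transcribed.
So MorS is not produced.
Norleucine is present, so QilU is active.
With repressor QilU bound, *jalK* is not transcribed.
So JalK is not produced.
Shikimate is absent, so FenU is inactive.
Required activator JalK is absent, so *jalM* is not transcribed.
So JalM is not produced.
No activator is available at the *fubM* promoter, so *fubM* is not transcribed.
→ *fubM* is OFF in A.
Condition B:
ppGpp is present, so ZorY is active.
Cu²⁺ is present, so OrvS is active.
With repressor ZorY bound, *morS* is not transcribed.
So MorS is not produced.
Norleucine is absent, so QilU is inactive.
With no repressor bound, *jalK* is transcribed.
So JalK is produced and active.
Shikimate is absent, so FenU is inactive.
No repressor is bound and JalK is active, so *jalM* is transcribed.
So JalM is produced and active.
Activator JalM is present, so *fubM* is transcribed.
→ *fubM* is ON in B.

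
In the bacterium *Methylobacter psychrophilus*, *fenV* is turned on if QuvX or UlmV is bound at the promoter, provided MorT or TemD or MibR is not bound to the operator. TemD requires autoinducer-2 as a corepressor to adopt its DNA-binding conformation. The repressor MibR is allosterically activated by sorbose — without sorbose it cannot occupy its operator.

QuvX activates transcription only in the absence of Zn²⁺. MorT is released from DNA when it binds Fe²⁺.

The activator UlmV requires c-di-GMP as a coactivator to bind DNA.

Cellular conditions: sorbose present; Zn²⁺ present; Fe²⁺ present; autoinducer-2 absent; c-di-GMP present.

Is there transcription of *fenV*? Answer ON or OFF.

Zn²⁺ is present, so QuvX is inactive.
Fe²⁺ is present, so MorT is inactive.
Autoinducer-2 is absent, so TemD is inactive.
Sorbose is present, so MibR is active.
c-di-GMP is present, so UlmV is active.
With repressor MibR bound, *fenV* is not transcribed.

OFF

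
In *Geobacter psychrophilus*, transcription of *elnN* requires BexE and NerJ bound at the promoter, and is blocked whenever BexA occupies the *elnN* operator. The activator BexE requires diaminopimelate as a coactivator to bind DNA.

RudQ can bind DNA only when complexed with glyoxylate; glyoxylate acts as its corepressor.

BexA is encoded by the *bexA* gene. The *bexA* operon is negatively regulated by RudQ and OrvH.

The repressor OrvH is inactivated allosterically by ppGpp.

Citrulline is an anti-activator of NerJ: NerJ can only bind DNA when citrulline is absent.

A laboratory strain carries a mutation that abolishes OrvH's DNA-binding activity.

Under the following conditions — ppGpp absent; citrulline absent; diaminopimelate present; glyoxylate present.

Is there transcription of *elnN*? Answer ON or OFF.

Diaminopimelate is present, so BexE is active.
Citrulline is absent, so NerJ is active.
Glyoxylate is present, so RudQ is active.
OrvH is non-functional in this strain, so it has no effect.
With repressor RudQ bound, *bexA* is not transcribed.
So BexA is not produced.
No repressor is bound and BexE and NerJ are active, so *elnN* is transcribed.

ON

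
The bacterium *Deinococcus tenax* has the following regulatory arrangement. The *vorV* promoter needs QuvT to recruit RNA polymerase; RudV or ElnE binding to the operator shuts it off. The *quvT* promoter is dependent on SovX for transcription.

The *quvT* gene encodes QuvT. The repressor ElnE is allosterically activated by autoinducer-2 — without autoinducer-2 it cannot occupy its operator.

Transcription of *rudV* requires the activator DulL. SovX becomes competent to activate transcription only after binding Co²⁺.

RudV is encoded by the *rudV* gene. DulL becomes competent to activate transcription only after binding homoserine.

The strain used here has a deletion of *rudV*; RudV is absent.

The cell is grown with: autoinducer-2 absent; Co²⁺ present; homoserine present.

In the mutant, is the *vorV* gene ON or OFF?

RudV is non-functional in this strain, so it has no effect.
Co²⁺ is present, so SovX is active.
No repressor is bound and SovX is active, so *quvT* is transcribed.
So QuvT is produced and active.
Autoinducer-2 is absent, so ElnE is inactive.
No repressor is bound and QuvT is active, so *vorV* is transcribed.

ON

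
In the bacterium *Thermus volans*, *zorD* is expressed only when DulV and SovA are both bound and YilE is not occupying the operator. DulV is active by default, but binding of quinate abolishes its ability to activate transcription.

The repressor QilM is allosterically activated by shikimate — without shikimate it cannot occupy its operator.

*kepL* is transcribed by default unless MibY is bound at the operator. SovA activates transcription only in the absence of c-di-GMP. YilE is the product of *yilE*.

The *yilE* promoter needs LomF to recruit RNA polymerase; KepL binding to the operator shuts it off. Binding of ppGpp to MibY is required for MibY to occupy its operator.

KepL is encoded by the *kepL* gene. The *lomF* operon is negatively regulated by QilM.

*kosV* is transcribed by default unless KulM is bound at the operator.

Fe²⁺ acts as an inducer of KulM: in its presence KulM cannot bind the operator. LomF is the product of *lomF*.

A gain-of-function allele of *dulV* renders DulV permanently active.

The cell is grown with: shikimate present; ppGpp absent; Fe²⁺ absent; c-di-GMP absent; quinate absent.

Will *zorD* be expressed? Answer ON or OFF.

DulV is constitutively active in this strain.
c-di-GMP is absent, so SovA is active.
ppGpp is absent, so MibY is inactive.
With no repressor bound, *kepL* is transcribed.
So KepL is produced and active.
Shikimate is present, so QilM is active.
With repressor QilM bound, *lomF* is not transcribed.
So LomF is not produced.
With repressor KepL bound, *yilE* is not transcribed.
So YilE is not produced.
No repressor is bound and DulV and SovA are active, so *zorD* is transcribed.

ON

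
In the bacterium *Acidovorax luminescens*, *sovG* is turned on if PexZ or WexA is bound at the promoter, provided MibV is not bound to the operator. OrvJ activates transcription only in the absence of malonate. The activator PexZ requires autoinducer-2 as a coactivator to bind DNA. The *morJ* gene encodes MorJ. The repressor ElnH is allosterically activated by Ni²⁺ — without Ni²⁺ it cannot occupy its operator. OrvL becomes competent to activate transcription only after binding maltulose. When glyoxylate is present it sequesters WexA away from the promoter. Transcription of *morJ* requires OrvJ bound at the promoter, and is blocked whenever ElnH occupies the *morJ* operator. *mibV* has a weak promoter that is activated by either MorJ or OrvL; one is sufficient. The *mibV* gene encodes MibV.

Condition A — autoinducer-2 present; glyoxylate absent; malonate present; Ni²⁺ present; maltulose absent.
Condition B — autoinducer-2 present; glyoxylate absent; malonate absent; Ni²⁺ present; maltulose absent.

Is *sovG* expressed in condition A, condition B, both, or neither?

both

Condition A:
Autoinducer-2 is present, so PexZ is active.
Glyoxylate is absent, so WexA is active.
Malonate is present, so OrvJ is inactive.
Ni²⁺ is present, so ElnH is active.
With repressor ElnH bound, *morJ* is not transcribed.
So MorJ is not produced.
Maltulose is absent, so OrvL is inactive.
No activator is available at the *mibV* promoter, so *mibV* is not transcribed.
So MibV is not produced.
Activator PexZ is present, so *sovG* is transcribed.
→ *sovG* is ON in A.
Condition B:
Autoinducer-2 is present, so PexZ is active.
Glyoxylate is absent, so WexA is active.
Malonate is absent, so OrvJ is active.
Ni²⁺ is present, so ElnH is active.
With repressor ElnH bound, *morJ* is not transcribed.
So MorJ is not produced.
Maltulose is absent, so OrvL is inactive.
No activator is available at the *mibV* promoter, so *mibV* is not transcribed.
So MibV is not produced.
Activator PexZ is present, so *sovG* is transcribed.
→ *sovG* is ON in B.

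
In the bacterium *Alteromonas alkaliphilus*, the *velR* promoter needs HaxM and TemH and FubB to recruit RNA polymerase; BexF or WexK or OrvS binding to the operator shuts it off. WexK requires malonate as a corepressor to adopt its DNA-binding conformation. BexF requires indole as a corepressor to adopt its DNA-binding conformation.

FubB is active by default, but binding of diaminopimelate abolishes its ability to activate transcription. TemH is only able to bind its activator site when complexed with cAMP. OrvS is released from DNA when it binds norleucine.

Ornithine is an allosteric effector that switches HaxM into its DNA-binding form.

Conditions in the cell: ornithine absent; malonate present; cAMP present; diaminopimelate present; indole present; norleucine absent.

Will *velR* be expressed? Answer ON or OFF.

OFF

Ornithine is absent, so HaxM is inactive.
Indole is present, so BexF is active.
cAMP is present, so TemH is active.
Diaminopimelate is present, so FubB is inactive.
Malonate is present, so WexK is active.
Norleucine is absent, so OrvS is active.
With repressor BexF bound, *velR* is not transcribed.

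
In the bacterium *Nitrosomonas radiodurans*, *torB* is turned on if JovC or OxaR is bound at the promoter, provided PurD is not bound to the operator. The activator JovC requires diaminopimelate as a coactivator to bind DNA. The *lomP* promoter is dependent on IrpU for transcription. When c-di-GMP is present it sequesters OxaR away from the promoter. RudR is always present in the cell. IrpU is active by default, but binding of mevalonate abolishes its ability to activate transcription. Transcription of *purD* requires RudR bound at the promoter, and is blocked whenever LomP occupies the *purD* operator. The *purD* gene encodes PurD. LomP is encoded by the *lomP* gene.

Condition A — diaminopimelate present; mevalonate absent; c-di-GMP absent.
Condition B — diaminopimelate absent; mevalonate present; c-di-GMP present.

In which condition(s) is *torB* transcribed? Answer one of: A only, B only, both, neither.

Condition A:
Diaminopimelate is present, so JovC is active.
RudR is produced constitutively and is active.
Mevalonate is absent, so IrpU is active.
No repressor is bound and IrpU is active, so *lomP* is transcribed.
So LomP is produced and active.
With repressor LomP bound, *purD* is not transcribed.
So PurD is not produced.
c-di-GMP is absent, so OxaR is active.
Activator JovC is present, so *torB* is transcribed.
→ *torB* is ON in A.
Condition B:
Diaminopimelate is absent, so JovC is inactive.
RudR is produced constitutively and is active.
Mevalonate is present, so IrpU is inactive.
Required activator IrpU is absent, so *lomP* is not transcribed.
So LomP is not produced.
No repressor is bound and RudR is active, so *purD* is transcribed.
So PurD is produced and active.
c-di-GMP is present, so OxaR is inactive.
With repressor PurD bound, *torB* is not transcribed.
→ *torB* is OFF in B.

A only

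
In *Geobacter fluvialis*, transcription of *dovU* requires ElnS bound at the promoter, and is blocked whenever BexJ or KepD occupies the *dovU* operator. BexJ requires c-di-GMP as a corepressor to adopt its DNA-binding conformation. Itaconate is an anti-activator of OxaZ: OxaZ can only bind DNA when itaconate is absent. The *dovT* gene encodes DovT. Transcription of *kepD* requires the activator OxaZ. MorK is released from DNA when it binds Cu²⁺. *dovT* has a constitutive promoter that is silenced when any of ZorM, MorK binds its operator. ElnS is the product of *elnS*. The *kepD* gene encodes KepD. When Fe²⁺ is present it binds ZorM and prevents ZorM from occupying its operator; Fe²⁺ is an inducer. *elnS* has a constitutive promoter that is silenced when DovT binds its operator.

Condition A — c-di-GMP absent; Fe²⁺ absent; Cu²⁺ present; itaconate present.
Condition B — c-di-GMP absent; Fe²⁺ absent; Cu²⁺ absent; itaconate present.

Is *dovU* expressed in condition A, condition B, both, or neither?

Condition A:
c-di-GMP is absent, so BexJ is inactive.
Fe²⁺ is absent, so ZorM is active.
Cu²⁺ is present, so MorK is inactive.
With repressor ZorM bound, *dovT* is not transcribed.
So DovT is not produced.
With no repressor bound, *elnS* is transcribed.
So ElnS is produced and active.
Itaconate is present, so OxaZ is inactive.
Required activator OxaZ is absent, so *kepD* is not transcribed.
So KepD is not produced.
No repressor is bound and ElnS is active, so *dovU* is transcribed.
→ *dovU* is ON in A.
Condition B:
c-di-GMP is absent, so BexJ is inactive.
Fe²⁺ is absent, so ZorM is active.
Cu²⁺ is absent, so MorK is active.
With repressor ZorM bound, *dovT* is not transcribed.
So DovT is not produced.
With no repressor bound, *elnS* is transcribed.
So ElnS is produced and active.
Itaconate is present, so OxaZ is inactive.
Required activator OxaZ is absent, so *kepD* is not transcribed.
So KepD is not produced.
No repressor is bound and ElnS is active, so *dovU* is transcribed.
→ *dovU* is ON in B.

both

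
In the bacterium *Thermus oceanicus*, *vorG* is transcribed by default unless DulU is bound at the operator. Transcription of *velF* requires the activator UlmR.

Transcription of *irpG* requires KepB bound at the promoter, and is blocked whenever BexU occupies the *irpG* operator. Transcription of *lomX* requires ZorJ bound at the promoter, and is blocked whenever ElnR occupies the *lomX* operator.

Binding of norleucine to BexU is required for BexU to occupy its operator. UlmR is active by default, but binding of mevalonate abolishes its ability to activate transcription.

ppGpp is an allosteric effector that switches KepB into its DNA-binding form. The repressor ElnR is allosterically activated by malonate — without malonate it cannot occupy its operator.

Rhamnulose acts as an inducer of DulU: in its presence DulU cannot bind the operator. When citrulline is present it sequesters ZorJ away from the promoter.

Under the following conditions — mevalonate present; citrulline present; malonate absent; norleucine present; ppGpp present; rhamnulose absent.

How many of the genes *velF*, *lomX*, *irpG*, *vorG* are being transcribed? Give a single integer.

0

Mevalonate is present, so UlmR is inactive.
Required activator UlmR is absent, so *velF* is not transcribed.
→ *velF* is OFF.
Citrulline is present, so ZorJ is inactive.
Malonate is absent, so ElnR is inactive.
Required activator ZorJ is absent, so *lomX* is not transcribed.
→ *lomX* is OFF.
Norleucine is present, so BexU is active.
ppGpp is present, so KepB is active.
With repressor BexU bound, *irpG* is not transcribed.
→ *irpG* is OFF.
Rhamnulose is absent, so DulU is active.
With repressor DulU bound, *vorG* is not transcribed.
→ *vorG* is OFF.
0 of the 4 genes are transcribed.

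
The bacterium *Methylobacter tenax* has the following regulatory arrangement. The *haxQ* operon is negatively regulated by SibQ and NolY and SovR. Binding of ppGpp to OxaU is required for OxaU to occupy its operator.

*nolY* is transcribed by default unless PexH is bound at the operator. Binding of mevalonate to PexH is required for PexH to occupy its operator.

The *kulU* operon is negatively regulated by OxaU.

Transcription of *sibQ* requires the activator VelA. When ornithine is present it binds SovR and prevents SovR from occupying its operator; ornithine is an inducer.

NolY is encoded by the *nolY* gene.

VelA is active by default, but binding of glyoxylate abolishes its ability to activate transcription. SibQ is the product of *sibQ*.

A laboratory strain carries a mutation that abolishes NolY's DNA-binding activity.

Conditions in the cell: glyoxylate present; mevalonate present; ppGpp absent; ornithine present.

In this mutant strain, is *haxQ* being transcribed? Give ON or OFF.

ON

Glyoxylate is present, so VelA is inactive.
Required activator VelA is absent, so *sibQ* is not transcribed.
So SibQ is not produced.
NolY is non-functional in this strain, so it has no effect.
Ornithine is present, so SovR is inactive.
With no repressor bound, *haxQ* is transcribed.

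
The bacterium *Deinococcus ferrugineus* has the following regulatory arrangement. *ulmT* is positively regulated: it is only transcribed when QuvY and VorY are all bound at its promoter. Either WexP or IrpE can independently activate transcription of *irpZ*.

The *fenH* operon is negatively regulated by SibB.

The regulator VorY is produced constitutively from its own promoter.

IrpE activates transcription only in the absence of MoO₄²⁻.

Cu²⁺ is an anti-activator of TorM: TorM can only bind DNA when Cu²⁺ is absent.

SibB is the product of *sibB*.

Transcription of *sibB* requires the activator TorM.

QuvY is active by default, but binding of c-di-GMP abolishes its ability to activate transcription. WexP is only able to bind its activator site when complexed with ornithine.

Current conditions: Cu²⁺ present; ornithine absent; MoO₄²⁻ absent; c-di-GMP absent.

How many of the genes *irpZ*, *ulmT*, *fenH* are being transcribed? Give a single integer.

3

Ornithine is absent, so WexP is inactive.
MoO₄²⁻ is absent, so IrpE is active.
Activator IrpE is present, so *irpZ* is transcribed.
→ *irpZ* is ON.
c-di-GMP is absent, so QuvY is active.
VorY is produced constitutively and is active.
No repressor is bound and QuvY and VorY are active, so *ulmT* is transcribed.
→ *ulmT* is ON.
Cu²⁺ is present, so TorM is inactive.
Required activator TorM is absent, so *sibB* is not transcribed.
So SibB is not produced.
With no repressor bound, *fenH* is transcribed.
→ *fenH* is ON.
3 of the 3 genes are transcribed.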